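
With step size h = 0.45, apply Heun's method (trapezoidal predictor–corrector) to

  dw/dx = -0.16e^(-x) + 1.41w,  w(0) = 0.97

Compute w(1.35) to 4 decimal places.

Heun: k1 = f(x_n, w_n); k2 = f(x_n + h, w_n + h·k1); w_{n+1} = w_n + (h/2)·(k1 + k2).
x=0.000000, w=0.970000:
  k1 = f(0.000000, 0.970000) = 1.207700
  k2 = f(0.450000, 1.513465) = 2.031965
  w ← 0.970000 + (0.45/2)·(1.207700 + 2.031965) = 1.698925
x=0.450000, w=1.698925:
  k1 = f(0.450000, 1.698925) = 2.293463
  k2 = f(0.900000, 2.730983) = 3.785635
  w ← 1.698925 + (0.45/2)·(2.293463 + 3.785635) = 3.066722
x=0.900000, w=3.066722:
  k1 = f(0.900000, 3.066722) = 4.259027
  k2 = f(1.350000, 4.983284) = 6.984952
  w ← 3.066722 + (0.45/2)·(4.259027 + 6.984952) = 5.596617
w(1.35) ≈ 5.5966

5.5966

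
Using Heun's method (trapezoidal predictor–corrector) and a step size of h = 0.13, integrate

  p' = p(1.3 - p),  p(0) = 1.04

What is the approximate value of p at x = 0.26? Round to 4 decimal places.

1.1031

Heun: k1 = f(x_n, p_n); k2 = f(x_n + h, p_n + h·k1); p_{n+1} = p_n + (h/2)·(k1 + k2).
x=0.000000, p=1.040000:
  k1 = f(0.000000, 1.040000) = 0.270400
  k2 = f(0.130000, 1.075152) = 0.241746
  p ← 1.040000 + (0.13/2)·(0.270400 + 0.241746) = 1.073289
x=0.130000, p=1.073289:
  k1 = f(0.130000, 1.073289) = 0.243326
  k2 = f(0.260000, 1.104922) = 0.215546
  p ← 1.073289 + (0.13/2)·(0.243326 + 0.215546) = 1.103116
p(0.26) ≈ 1.1031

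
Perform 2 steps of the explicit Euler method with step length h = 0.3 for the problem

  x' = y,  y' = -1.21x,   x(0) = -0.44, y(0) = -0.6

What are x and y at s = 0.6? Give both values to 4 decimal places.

Euler on (x,y): x_{n+1} = x_n + h·x', y_{n+1} = y_n + h·y'.
0.000000: (-0.440000, -0.600000); f=(-0.600000, 0.532400) → (-0.620000, -0.440280)
0.300000: (-0.620000, -0.440280); f=(-0.440280, 0.750200) → (-0.752084, -0.215220)
(x(0.6), y(0.6)) ≈ (-0.7521, -0.2152)

-0.7521, -0.2152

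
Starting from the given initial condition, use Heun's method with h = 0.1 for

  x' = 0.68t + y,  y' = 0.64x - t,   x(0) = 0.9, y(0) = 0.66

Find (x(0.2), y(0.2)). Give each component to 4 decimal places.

Heun on (x,y): k1 = f(t_n, state_n); k2 = f(t_n + h, state_n + h·k1); state_{n+1} = state_n + (h/2)·(k1 + k2).
0.000000: (0.900000, 0.660000)
  k1 = (0.660000, 0.576000)
  predictor → (0.966000, 0.717600)
  k2 = (0.785600, 0.518240)
  → (0.972280, 0.714712)
0.100000: (0.972280, 0.714712)
  k1 = (0.782712, 0.522259)
  predictor → (1.050551, 0.766938)
  k2 = (0.902938, 0.472353)
  → (1.056562, 0.764443)
(x(0.2), y(0.2)) ≈ (1.0566, 0.7644)

1.0566, 0.7644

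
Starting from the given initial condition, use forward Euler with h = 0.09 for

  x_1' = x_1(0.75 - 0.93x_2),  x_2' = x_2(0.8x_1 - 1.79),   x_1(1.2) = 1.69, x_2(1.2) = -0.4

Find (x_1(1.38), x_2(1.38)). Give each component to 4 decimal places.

Euler on (x_1,x_2): x_1_{n+1} = x_1_n + h·x_1', x_2_{n+1} = x_2_n + h·x_2'.
1.200000: (1.690000, -0.400000); f=(1.896180, 0.175200) → (1.860656, -0.384232)
1.290000: (1.860656, -0.384232); f=(2.060371, 0.115836) → (2.046090, -0.373807)
(x_1(1.38), x_2(1.38)) ≈ (2.0461, -0.3738)

2.0461, -0.3738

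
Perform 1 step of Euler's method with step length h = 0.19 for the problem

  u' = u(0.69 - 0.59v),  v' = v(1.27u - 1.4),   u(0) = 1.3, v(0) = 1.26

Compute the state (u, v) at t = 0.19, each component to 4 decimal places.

1.2868, 1.3201

Euler on (u,v): u_{n+1} = u_n + h·u', v_{n+1} = v_n + h·v'.
0.000000: (1.300000, 1.260000); f=(-0.069420, 0.316260) → (1.286810, 1.320089)
(u(0.19), v(0.19)) ≈ (1.2868, 1.3201)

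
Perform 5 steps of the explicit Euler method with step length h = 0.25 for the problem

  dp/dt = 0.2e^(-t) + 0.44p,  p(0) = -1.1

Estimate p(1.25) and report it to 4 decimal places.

Euler: p_{n+1} = p_n + h·f(t_n, p_n).
t=0.000000, p=-1.100000: f=-0.284000 → p ← -1.100000 + 0.25·(-0.284000) = -1.171000
t=0.250000, p=-1.171000: f=-0.359480 → p ← -1.171000 + 0.25·(-0.359480) = -1.260870
t=0.500000, p=-1.260870: f=-0.433477 → p ← -1.260870 + 0.25·(-0.433477) = -1.369239
t=0.750000, p=-1.369239: f=-0.507992 → p ← -1.369239 + 0.25·(-0.507992) = -1.496237
t=1.000000, p=-1.496237: f=-0.584768 → p ← -1.496237 + 0.25·(-0.584768) = -1.642429
p(1.25) ≈ -1.6424

-1.6424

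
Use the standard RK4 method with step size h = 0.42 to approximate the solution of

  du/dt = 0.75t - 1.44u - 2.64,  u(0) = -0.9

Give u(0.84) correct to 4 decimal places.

-1.3703

RK4: k1 = f(t_n, u_n); k2 = f(t_n + h/2, u_n + (h/2)·k1); k3 = f(t_n + h/2, u_n + (h/2)·k2); k4 = f(t_n + h, u_n + h·k3); u_{n+1} = u_n + (h/6)·(k1 + 2k2 + 2k3 + k4).
t=0.000000, u=-0.900000:
  k1 = f(0.000000, -0.900000) = -1.344000
  k2 = f(0.210000, -1.182240) = -0.780074
  k3 = f(0.210000, -1.063816) = -0.950606
  k4 = f(0.420000, -1.299254) = -0.454074
  u ← -0.900000 + (0.42/6)·(k1 + 2k2 + 2k3 + k4) = -1.268160
t=0.420000, u=-1.268160:
  k1 = f(0.420000, -1.268160) = -0.498849
  k2 = f(0.630000, -1.372919) = -0.190497
  k3 = f(0.630000, -1.308165) = -0.283743
  k4 = f(0.840000, -1.387332) = -0.012241
  u ← -1.268160 + (0.42/6)·(k1 + 2k2 + 2k3 + k4) = -1.370330
u(0.84) ≈ -1.3703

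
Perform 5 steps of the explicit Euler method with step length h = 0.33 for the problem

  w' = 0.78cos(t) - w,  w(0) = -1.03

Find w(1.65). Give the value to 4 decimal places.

Euler: w_{n+1} = w_n + h·f(t_n, w_n).
t=0.000000, w=-1.030000: f=1.810000 → w ← -1.030000 + 0.33·1.810000 = -0.432700
t=0.330000, w=-0.432700: f=1.170613 → w ← -0.432700 + 0.33·1.170613 = -0.046398
t=0.660000, w=-0.046398: f=0.662592 → w ← -0.046398 + 0.33·0.662592 = 0.172258
t=0.990000, w=0.172258: f=0.255721 → w ← 0.172258 + 0.33·0.255721 = 0.256645
t=1.320000, w=0.256645: f=-0.063068 → w ← 0.256645 + 0.33·(-0.063068) = 0.235833
w(1.65) ≈ 0.2358

0.2358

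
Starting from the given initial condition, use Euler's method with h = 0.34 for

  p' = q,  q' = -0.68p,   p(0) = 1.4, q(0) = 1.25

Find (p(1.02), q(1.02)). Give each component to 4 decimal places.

2.3114, 0.0096

Euler on (p,q): p_{n+1} = p_n + h·p', q_{n+1} = q_n + h·q'.
0.000000: (1.400000, 1.250000); f=(1.250000, -0.952000) → (1.825000, 0.926320)
0.340000: (1.825000, 0.926320); f=(0.926320, -1.241000) → (2.139949, 0.504380)
0.680000: (2.139949, 0.504380); f=(0.504380, -1.455165) → (2.311438, 0.009624)
(p(1.02), q(1.02)) ≈ (2.3114, 0.0096)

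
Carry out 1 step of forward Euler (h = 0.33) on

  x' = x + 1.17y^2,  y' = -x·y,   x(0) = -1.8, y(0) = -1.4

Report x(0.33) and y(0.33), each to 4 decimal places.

-1.6372, -2.2316

Euler on (x,y): x_{n+1} = x_n + h·x', y_{n+1} = y_n + h·y'.
0.000000: (-1.800000, -1.400000); f=(0.493200, -2.520000) → (-1.637244, -2.231600)
(x(0.33), y(0.33)) ≈ (-1.6372, -2.2316)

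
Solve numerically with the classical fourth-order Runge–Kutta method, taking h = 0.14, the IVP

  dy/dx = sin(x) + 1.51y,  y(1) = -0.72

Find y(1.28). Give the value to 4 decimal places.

RK4: k1 = f(x_n, y_n); k2 = f(x_n + h/2, y_n + (h/2)·k1); k3 = f(x_n + h/2, y_n + (h/2)·k2); k4 = f(x_n + h, y_n + h·k3); y_{n+1} = y_n + (h/6)·(k1 + 2k2 + 2k3 + k4).
x=1.000000, y=-0.720000:
  k1 = f(1.000000, -0.720000) = -0.245729
  k2 = f(1.070000, -0.737201) = -0.235973
  k3 = f(1.070000, -0.736518) = -0.234942
  k4 = f(1.140000, -0.752892) = -0.228233
  y ← -0.720000 + (0.14/6)·(k1 + 2k2 + 2k3 + k4) = -0.753035
x=1.140000, y=-0.753035:
  k1 = f(1.140000, -0.753035) = -0.228450
  k2 = f(1.210000, -0.769027) = -0.225614
  k3 = f(1.210000, -0.768828) = -0.225314
  k4 = f(1.280000, -0.784579) = -0.226699
  y ← -0.753035 + (0.14/6)·(k1 + 2k2 + 2k3 + k4) = -0.784699
y(1.28) ≈ -0.7847

-0.7847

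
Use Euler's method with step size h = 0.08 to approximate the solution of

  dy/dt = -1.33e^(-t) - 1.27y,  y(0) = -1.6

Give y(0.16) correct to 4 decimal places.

Euler: y_{n+1} = y_n + h·f(t_n, y_n).
t=0.000000, y=-1.600000: f=0.702000 → y ← -1.600000 + 0.08·0.702000 = -1.543840
t=0.080000, y=-1.543840: f=0.732932 → y ← -1.543840 + 0.08·0.732932 = -1.485205
y(0.16) ≈ -1.4852

-1.4852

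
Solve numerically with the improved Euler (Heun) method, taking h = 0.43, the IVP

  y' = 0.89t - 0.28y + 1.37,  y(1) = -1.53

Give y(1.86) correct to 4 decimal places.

0.8298

Heun: k1 = f(t_n, y_n); k2 = f(t_n + h, y_n + h·k1); y_{n+1} = y_n + (h/2)·(k1 + k2).
t=1.000000, y=-1.530000:
  k1 = f(1.000000, -1.530000) = 2.688400
  k2 = f(1.430000, -0.373988) = 2.747417
  y ← -1.530000 + (0.43/2)·(2.688400 + 2.747417) = -0.361299
t=1.430000, y=-0.361299:
  k1 = f(1.430000, -0.361299) = 2.743864
  k2 = f(1.860000, 0.818562) = 2.796203
  y ← -0.361299 + (0.43/2)·(2.743864 + 2.796203) = 0.829815
y(1.86) ≈ 0.8298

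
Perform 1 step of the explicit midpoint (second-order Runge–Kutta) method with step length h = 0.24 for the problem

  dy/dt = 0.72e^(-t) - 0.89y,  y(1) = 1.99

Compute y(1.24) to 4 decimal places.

Midpoint: k1 = f(t_n, y_n); k2 = f(t_n + h/2, y_n + (h/2)·k1); y_{n+1} = y_n + h·k2.
t=1.000000, y=1.990000:
  k1 = f(1.000000, 1.990000) = -1.506227
  k2 = f(1.120000, 1.809253) = -1.375314
  y ← 1.990000 + 0.24·(-1.375314) = 1.659925
y(1.24) ≈ 1.6599

1.6599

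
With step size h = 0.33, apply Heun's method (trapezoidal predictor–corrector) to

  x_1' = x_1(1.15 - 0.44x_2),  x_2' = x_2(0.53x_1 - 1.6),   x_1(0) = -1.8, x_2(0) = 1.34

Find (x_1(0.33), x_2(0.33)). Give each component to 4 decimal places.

-2.3385, 0.6804

Heun on (x_1,x_2): k1 = f(t_n, state_n); k2 = f(t_n + h, state_n + h·k1); state_{n+1} = state_n + (h/2)·(k1 + k2).
0.000000: (-1.800000, 1.340000)
  k1 = (-1.008720, -3.422360)
  predictor → (-2.132878, 0.210621)
  k2 = (-2.255148, -0.575085)
  → (-2.338538, 0.680422)
(x_1(0.33), x_2(0.33)) ≈ (-2.3385, 0.6804)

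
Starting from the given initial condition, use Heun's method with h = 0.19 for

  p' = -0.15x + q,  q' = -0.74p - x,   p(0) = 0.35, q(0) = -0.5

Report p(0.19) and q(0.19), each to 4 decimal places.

Heun on (p,q): k1 = f(x_n, state_n); k2 = f(x_n + h, state_n + h·k1); state_{n+1} = state_n + (h/2)·(k1 + k2).
0.000000: (0.350000, -0.500000)
  k1 = (-0.500000, -0.259000)
  predictor → (0.255000, -0.549210)
  k2 = (-0.577710, -0.378700)
  → (0.247618, -0.560581)
(p(0.19), q(0.19)) ≈ (0.2476, -0.5606)

0.2476, -0.5606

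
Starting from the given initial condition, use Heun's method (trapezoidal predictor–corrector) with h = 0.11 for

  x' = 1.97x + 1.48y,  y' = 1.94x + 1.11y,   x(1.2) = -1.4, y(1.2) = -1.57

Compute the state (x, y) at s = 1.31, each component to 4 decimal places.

Heun on (x,y): k1 = f(s_n, state_n); k2 = f(s_n + h, state_n + h·k1); state_{n+1} = state_n + (h/2)·(k1 + k2).
1.200000: (-1.400000, -1.570000)
  k1 = (-5.081600, -4.458700)
  predictor → (-1.958976, -2.060457)
  k2 = (-6.908659, -6.087521)
  → (-2.059464, -2.150042)
(x(1.31), y(1.31)) ≈ (-2.0595, -2.1500)

-2.0595, -2.1500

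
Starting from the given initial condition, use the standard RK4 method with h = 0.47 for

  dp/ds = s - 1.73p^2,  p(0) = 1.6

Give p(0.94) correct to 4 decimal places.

RK4: k1 = f(s_n, p_n); k2 = f(s_n + h/2, p_n + (h/2)·k1); k3 = f(s_n + h/2, p_n + (h/2)·k2); k4 = f(s_n + h, p_n + h·k3); p_{n+1} = p_n + (h/6)·(k1 + 2k2 + 2k3 + k4).
s=0.000000, p=1.600000:
  k1 = f(0.000000, 1.600000) = -4.428800
  k2 = f(0.235000, 0.559232) = -0.306041
  k3 = f(0.235000, 1.528080) = -3.804601
  k4 = f(0.470000, -0.188163) = 0.408749
  p ← 1.600000 + (0.47/6)·(k1 + 2k2 + 2k3 + k4) = 0.641095
s=0.470000, p=0.641095:
  k1 = f(0.470000, 0.641095) = -0.241036
  k2 = f(0.705000, 0.584452) = 0.114059
  k3 = f(0.705000, 0.667899) = -0.066735
  k4 = f(0.940000, 0.609730) = 0.296837
  p ← 0.641095 + (0.47/6)·(k1 + 2k2 + 2k3 + k4) = 0.652881
p(0.94) ≈ 0.6529

0.6529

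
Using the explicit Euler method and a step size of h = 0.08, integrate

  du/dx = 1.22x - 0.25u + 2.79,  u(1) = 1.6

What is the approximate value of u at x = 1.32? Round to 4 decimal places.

2.7672

Euler: u_{n+1} = u_n + h·f(x_n, u_n).
x=1.000000, u=1.600000: f=3.610000 → u ← 1.600000 + 0.08·3.610000 = 1.888800
x=1.080000, u=1.888800: f=3.635400 → u ← 1.888800 + 0.08·3.635400 = 2.179632
x=1.160000, u=2.179632: f=3.660292 → u ← 2.179632 + 0.08·3.660292 = 2.472455
x=1.240000, u=2.472455: f=3.684686 → u ← 2.472455 + 0.08·3.684686 = 2.767230
u(1.32) ≈ 2.7672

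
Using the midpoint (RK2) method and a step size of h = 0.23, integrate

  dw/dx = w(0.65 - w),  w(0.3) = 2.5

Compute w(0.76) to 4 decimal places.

Midpoint: k1 = f(x_n, w_n); k2 = f(x_n + h/2, w_n + (h/2)·k1); w_{n+1} = w_n + h·k2.
x=0.300000, w=2.500000:
  k1 = f(0.300000, 2.500000) = -4.625000
  k2 = f(0.415000, 1.968125) = -2.594235
  w ← 2.500000 + 0.23·(-2.594235) = 1.903326
x=0.530000, w=1.903326:
  k1 = f(0.530000, 1.903326) = -2.385488
  k2 = f(0.645000, 1.628995) = -1.594778
  w ← 1.903326 + 0.23·(-1.594778) = 1.536527
w(0.76) ≈ 1.5365

1.5365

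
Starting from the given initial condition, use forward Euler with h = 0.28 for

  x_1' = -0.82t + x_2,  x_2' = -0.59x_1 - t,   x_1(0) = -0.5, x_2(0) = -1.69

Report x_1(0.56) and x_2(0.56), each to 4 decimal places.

Euler on (x_1,x_2): x_1_{n+1} = x_1_n + h·x_1', x_2_{n+1} = x_2_n + h·x_2'.
0.000000: (-0.500000, -1.690000); f=(-1.690000, 0.295000) → (-0.973200, -1.607400)
0.280000: (-0.973200, -1.607400); f=(-1.837000, 0.294188) → (-1.487560, -1.525027)
(x_1(0.56), x_2(0.56)) ≈ (-1.4876, -1.5250)

-1.4876, -1.5250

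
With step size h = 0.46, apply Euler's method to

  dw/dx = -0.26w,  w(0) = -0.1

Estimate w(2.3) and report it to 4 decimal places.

Euler: w_{n+1} = w_n + h·f(x_n, w_n).
x=0.000000, w=-0.100000: f=0.026000 → w ← -0.100000 + 0.46·0.026000 = -0.088040
x=0.460000, w=-0.088040: f=0.022890 → w ← -0.088040 + 0.46·0.022890 = -0.077510
x=0.920000, w=-0.077510: f=0.020153 → w ← -0.077510 + 0.46·0.020153 = -0.068240
x=1.380000, w=-0.068240: f=0.017742 → w ← -0.068240 + 0.46·0.017742 = -0.060079
x=1.840000, w=-0.060079: f=0.015620 → w ← -0.060079 + 0.46·0.015620 = -0.052893
w(2.3) ≈ -0.0529

-0.0529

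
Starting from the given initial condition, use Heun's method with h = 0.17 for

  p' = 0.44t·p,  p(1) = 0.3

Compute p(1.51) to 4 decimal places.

0.3974

Heun: k1 = f(t_n, p_n); k2 = f(t_n + h, p_n + h·k1); p_{n+1} = p_n + (h/2)·(k1 + k2).
t=1.000000, p=0.300000:
  k1 = f(1.000000, 0.300000) = 0.132000
  k2 = f(1.170000, 0.322440) = 0.165992
  p ← 0.300000 + (0.17/2)·(0.132000 + 0.165992) = 0.325329
t=1.170000, p=0.325329:
  k1 = f(1.170000, 0.325329) = 0.167480
  k2 = f(1.340000, 0.353801) = 0.208601
  p ← 0.325329 + (0.17/2)·(0.167480 + 0.208601) = 0.357296
t=1.340000, p=0.357296:
  k1 = f(1.340000, 0.357296) = 0.210662
  k2 = f(1.510000, 0.393109) = 0.261181
  p ← 0.357296 + (0.17/2)·(0.210662 + 0.261181) = 0.397403
p(1.51) ≈ 0.3974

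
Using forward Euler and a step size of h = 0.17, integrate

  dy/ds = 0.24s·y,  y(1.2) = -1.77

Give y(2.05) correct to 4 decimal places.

-2.4000

Euler: y_{n+1} = y_n + h·f(s_n, y_n).
s=1.200000, y=-1.770000: f=-0.509760 → y ← -1.770000 + 0.17·(-0.509760) = -1.856659
s=1.370000, y=-1.856659: f=-0.610470 → y ← -1.856659 + 0.17·(-0.610470) = -1.960439
s=1.540000, y=-1.960439: f=-0.724578 → y ← -1.960439 + 0.17·(-0.724578) = -2.083617
s=1.710000, y=-2.083617: f=-0.855117 → y ← -2.083617 + 0.17·(-0.855117) = -2.228987
s=1.880000, y=-2.228987: f=-1.005719 → y ← -2.228987 + 0.17·(-1.005719) = -2.399959
y(2.05) ≈ -2.4000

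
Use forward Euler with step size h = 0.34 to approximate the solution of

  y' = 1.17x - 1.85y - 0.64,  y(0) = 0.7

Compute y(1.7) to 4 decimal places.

0.3971

Euler: y_{n+1} = y_n + h·f(x_n, y_n).
x=0.000000, y=0.700000: f=-1.935000 → y ← 0.700000 + 0.34·(-1.935000) = 0.042100
x=0.340000, y=0.042100: f=-0.320085 → y ← 0.042100 + 0.34·(-0.320085) = -0.066729
x=0.680000, y=-0.066729: f=0.279048 → y ← -0.066729 + 0.34·0.279048 = 0.028148
x=1.020000, y=0.028148: f=0.501327 → y ← 0.028148 + 0.34·0.501327 = 0.198599
x=1.360000, y=0.198599: f=0.583792 → y ← 0.198599 + 0.34·0.583792 = 0.397088
y(1.7) ≈ 0.3971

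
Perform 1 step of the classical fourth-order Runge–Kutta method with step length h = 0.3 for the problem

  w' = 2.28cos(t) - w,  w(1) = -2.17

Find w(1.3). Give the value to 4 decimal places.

RK4: k1 = f(t_n, w_n); k2 = f(t_n + h/2, w_n + (h/2)·k1); k3 = f(t_n + h/2, w_n + (h/2)·k2); k4 = f(t_n + h, w_n + h·k3); w_{n+1} = w_n + (h/6)·(k1 + 2k2 + 2k3 + k4).
t=1.000000, w=-2.170000:
  k1 = f(1.000000, -2.170000) = 3.401889
  k2 = f(1.150000, -1.659717) = 2.591068
  k3 = f(1.150000, -1.781340) = 2.712691
  k4 = f(1.300000, -1.356193) = 1.966090
  w ← -2.170000 + (0.3/6)·(k1 + 2k2 + 2k3 + k4) = -1.371225
w(1.3) ≈ -1.3712

-1.3712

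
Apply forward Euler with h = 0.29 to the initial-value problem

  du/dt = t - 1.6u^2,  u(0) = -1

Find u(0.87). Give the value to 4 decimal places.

-4.8221

Euler: u_{n+1} = u_n + h·f(t_n, u_n).
t=0.000000, u=-1.000000: f=-1.600000 → u ← -1.000000 + 0.29·(-1.600000) = -1.464000
t=0.290000, u=-1.464000: f=-3.139274 → u ← -1.464000 + 0.29·(-3.139274) = -2.374389
t=0.580000, u=-2.374389: f=-8.440360 → u ← -2.374389 + 0.29·(-8.440360) = -4.822094
u(0.87) ≈ -4.8221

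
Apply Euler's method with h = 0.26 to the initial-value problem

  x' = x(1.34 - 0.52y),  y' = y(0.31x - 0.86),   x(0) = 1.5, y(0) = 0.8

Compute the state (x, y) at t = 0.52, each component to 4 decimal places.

2.3280, 0.6650

Euler on (x,y): x_{n+1} = x_n + h·x', y_{n+1} = y_n + h·y'.
0.000000: (1.500000, 0.800000); f=(1.386000, -0.316000) → (1.860360, 0.717840)
0.260000: (1.860360, 0.717840); f=(1.798453, -0.203356) → (2.327958, 0.664968)
(x(0.52), y(0.52)) ≈ (2.3280, 0.6650)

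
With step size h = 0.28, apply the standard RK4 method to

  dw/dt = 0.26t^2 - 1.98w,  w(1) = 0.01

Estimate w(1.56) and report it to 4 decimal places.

RK4: k1 = f(t_n, w_n); k2 = f(t_n + h/2, w_n + (h/2)·k1); k3 = f(t_n + h/2, w_n + (h/2)·k2); k4 = f(t_n + h, w_n + h·k3); w_{n+1} = w_n + (h/6)·(k1 + 2k2 + 2k3 + k4).
t=1.000000, w=0.010000:
  k1 = f(1.000000, 0.010000) = 0.240200
  k2 = f(1.140000, 0.043628) = 0.251513
  k3 = f(1.140000, 0.045212) = 0.248377
  k4 = f(1.280000, 0.079545) = 0.268484
  w ← 0.010000 + (0.28/6)·(k1 + 2k2 + 2k3 + k4) = 0.080395
t=1.280000, w=0.080395:
  k1 = f(1.280000, 0.080395) = 0.266802
  k2 = f(1.420000, 0.117747) = 0.291125
  k3 = f(1.420000, 0.121152) = 0.284382
  k4 = f(1.560000, 0.160022) = 0.315892
  w ← 0.080395 + (0.28/6)·(k1 + 2k2 + 2k3 + k4) = 0.161301
w(1.56) ≈ 0.1613

0.1613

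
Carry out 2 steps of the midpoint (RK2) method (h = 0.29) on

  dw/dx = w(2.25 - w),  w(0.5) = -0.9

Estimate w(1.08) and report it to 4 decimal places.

-8.7112

Midpoint: k1 = f(x_n, w_n); k2 = f(x_n + h/2, w_n + (h/2)·k1); w_{n+1} = w_n + h·k2.
x=0.500000, w=-0.900000:
  k1 = f(0.500000, -0.900000) = -2.835000
  k2 = f(0.645000, -1.311075) = -4.668836
  w ← -0.900000 + 0.29·(-4.668836) = -2.253963
x=0.790000, w=-2.253963:
  k1 = f(0.790000, -2.253963) = -10.151763
  k2 = f(0.935000, -3.725968) = -22.266267
  w ← -2.253963 + 0.29·(-22.266267) = -8.711180
w(1.08) ≈ -8.7112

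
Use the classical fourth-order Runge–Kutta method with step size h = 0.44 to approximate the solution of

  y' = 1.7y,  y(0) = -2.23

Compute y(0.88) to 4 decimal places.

-9.9333

RK4: k1 = f(x_n, y_n); k2 = f(x_n + h/2, y_n + (h/2)·k1); k3 = f(x_n + h/2, y_n + (h/2)·k2); k4 = f(x_n + h, y_n + h·k3); y_{n+1} = y_n + (h/6)·(k1 + 2k2 + 2k3 + k4).
x=0.000000, y=-2.230000:
  k1 = f(0.000000, -2.230000) = -3.791000
  k2 = f(0.220000, -3.064020) = -5.208834
  k3 = f(0.220000, -3.375943) = -5.739104
  k4 = f(0.440000, -4.755206) = -8.083850
  y ← -2.230000 + (0.44/6)·(k1 + 2k2 + 2k3 + k4) = -4.706520
x=0.440000, y=-4.706520:
  k1 = f(0.440000, -4.706520) = -8.001084
  k2 = f(0.660000, -6.466758) = -10.993489
  k3 = f(0.660000, -7.125087) = -12.112649
  k4 = f(0.880000, -10.036085) = -17.061345
  y ← -4.706520 + (0.44/6)·(k1 + 2k2 + 2k3 + k4) = -9.933332
y(0.88) ≈ -9.9333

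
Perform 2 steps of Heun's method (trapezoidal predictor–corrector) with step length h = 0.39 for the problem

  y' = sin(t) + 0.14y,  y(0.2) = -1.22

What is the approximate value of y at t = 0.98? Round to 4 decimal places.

-0.9266

Heun: k1 = f(t_n, y_n); k2 = f(t_n + h, y_n + h·k1); y_{n+1} = y_n + (h/2)·(k1 + k2).
t=0.200000, y=-1.220000:
  k1 = f(0.200000, -1.220000) = 0.027869
  k2 = f(0.590000, -1.209131) = 0.387083
  y ← -1.220000 + (0.39/2)·(0.027869 + 0.387083) = -1.139084
t=0.590000, y=-1.139084:
  k1 = f(0.590000, -1.139084) = 0.396889
  k2 = f(0.980000, -0.984298) = 0.692696
  y ← -1.139084 + (0.39/2)·(0.396889 + 0.692696) = -0.926615
y(0.98) ≈ -0.9266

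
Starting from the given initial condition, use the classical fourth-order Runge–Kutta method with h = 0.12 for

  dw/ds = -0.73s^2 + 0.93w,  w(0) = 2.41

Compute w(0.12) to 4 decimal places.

2.6941

RK4: k1 = f(s_n, w_n); k2 = f(s_n + h/2, w_n + (h/2)·k1); k3 = f(s_n + h/2, w_n + (h/2)·k2); k4 = f(s_n + h, w_n + h·k3); w_{n+1} = w_n + (h/6)·(k1 + 2k2 + 2k3 + k4).
s=0.000000, w=2.410000:
  k1 = f(0.000000, 2.410000) = 2.241300
  k2 = f(0.060000, 2.544478) = 2.363737
  k3 = f(0.060000, 2.551824) = 2.370568
  k4 = f(0.120000, 2.694468) = 2.495343
  w ← 2.410000 + (0.12/6)·(k1 + 2k2 + 2k3 + k4) = 2.694105
w(0.12) ≈ 2.6941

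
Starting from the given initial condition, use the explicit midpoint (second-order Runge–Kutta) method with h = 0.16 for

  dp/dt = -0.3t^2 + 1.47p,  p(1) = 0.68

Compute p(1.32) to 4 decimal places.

0.9252

Midpoint: k1 = f(t_n, p_n); k2 = f(t_n + h/2, p_n + (h/2)·k1); p_{n+1} = p_n + h·k2.
t=1.000000, p=0.680000:
  k1 = f(1.000000, 0.680000) = 0.699600
  k2 = f(1.080000, 0.735968) = 0.731953
  p ← 0.680000 + 0.16·0.731953 = 0.797112
t=1.160000, p=0.797112:
  k1 = f(1.160000, 0.797112) = 0.768075
  k2 = f(1.240000, 0.858559) = 0.800801
  p ← 0.797112 + 0.16·0.800801 = 0.925241
p(1.32) ≈ 0.9252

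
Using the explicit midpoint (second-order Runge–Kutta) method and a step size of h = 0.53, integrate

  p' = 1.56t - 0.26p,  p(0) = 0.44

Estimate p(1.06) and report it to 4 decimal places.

Midpoint: k1 = f(t_n, p_n); k2 = f(t_n + h/2, p_n + (h/2)·k1); p_{n+1} = p_n + h·k2.
t=0.000000, p=0.440000:
  k1 = f(0.000000, 0.440000) = -0.114400
  k2 = f(0.265000, 0.409684) = 0.306882
  p ← 0.440000 + 0.53·0.306882 = 0.602648
t=0.530000, p=0.602648:
  k1 = f(0.530000, 0.602648) = 0.670112
  k2 = f(0.795000, 0.780227) = 1.037341
  p ← 0.602648 + 0.53·1.037341 = 1.152438
p(1.06) ≈ 1.1524

1.1524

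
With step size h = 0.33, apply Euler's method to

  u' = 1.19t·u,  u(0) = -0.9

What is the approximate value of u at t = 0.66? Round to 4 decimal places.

Euler: u_{n+1} = u_n + h·f(t_n, u_n).
t=0.000000, u=-0.900000: f=0.000000 → u ← -0.900000 + 0.33·0.000000 = -0.900000
t=0.330000, u=-0.900000: f=-0.353430 → u ← -0.900000 + 0.33·(-0.353430) = -1.016632
u(0.66) ≈ -1.0166

-1.0166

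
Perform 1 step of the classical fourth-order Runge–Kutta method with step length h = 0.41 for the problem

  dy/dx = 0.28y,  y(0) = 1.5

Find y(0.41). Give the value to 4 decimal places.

1.6825

RK4: k1 = f(x_n, y_n); k2 = f(x_n + h/2, y_n + (h/2)·k1); k3 = f(x_n + h/2, y_n + (h/2)·k2); k4 = f(x_n + h, y_n + h·k3); y_{n+1} = y_n + (h/6)·(k1 + 2k2 + 2k3 + k4).
x=0.000000, y=1.500000:
  k1 = f(0.000000, 1.500000) = 0.420000
  k2 = f(0.205000, 1.586100) = 0.444108
  k3 = f(0.205000, 1.591042) = 0.445492
  k4 = f(0.410000, 1.682652) = 0.471142
  y ← 1.500000 + (0.41/6)·(k1 + 2k2 + 2k3 + k4) = 1.682473
y(0.41) ≈ 1.6825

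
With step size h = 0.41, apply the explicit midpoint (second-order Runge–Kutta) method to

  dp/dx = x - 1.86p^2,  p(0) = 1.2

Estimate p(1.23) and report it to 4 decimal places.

Midpoint: k1 = f(x_n, p_n); k2 = f(x_n + h/2, p_n + (h/2)·k1); p_{n+1} = p_n + h·k2.
x=0.000000, p=1.200000:
  k1 = f(0.000000, 1.200000) = -2.678400
  k2 = f(0.205000, 0.650928) = -0.583096
  p ← 1.200000 + 0.41·(-0.583096) = 0.960931
x=0.410000, p=0.960931:
  k1 = f(0.410000, 0.960931) = -1.307502
  k2 = f(0.615000, 0.692893) = -0.277987
  p ← 0.960931 + 0.41·(-0.277987) = 0.846956
x=0.820000, p=0.846956:
  k1 = f(0.820000, 0.846956) = -0.514242
  k2 = f(1.025000, 0.741536) = 0.002230
  p ← 0.846956 + 0.41·0.002230 = 0.847870
p(1.23) ≈ 0.8479

0.8479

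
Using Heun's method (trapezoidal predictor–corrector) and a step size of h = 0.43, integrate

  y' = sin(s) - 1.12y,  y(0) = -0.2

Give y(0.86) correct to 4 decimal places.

Heun: k1 = f(s_n, y_n); k2 = f(s_n + h, y_n + h·k1); y_{n+1} = y_n + (h/2)·(k1 + k2).
s=0.000000, y=-0.200000:
  k1 = f(0.000000, -0.200000) = 0.224000
  k2 = f(0.430000, -0.103680) = 0.532992
  y ← -0.200000 + (0.43/2)·(0.224000 + 0.532992) = -0.037247
s=0.430000, y=-0.037247:
  k1 = f(0.430000, -0.037247) = 0.458587
  k2 = f(0.860000, 0.159946) = 0.578703
  y ← -0.037247 + (0.43/2)·(0.458587 + 0.578703) = 0.185771
y(0.86) ≈ 0.1858

0.1858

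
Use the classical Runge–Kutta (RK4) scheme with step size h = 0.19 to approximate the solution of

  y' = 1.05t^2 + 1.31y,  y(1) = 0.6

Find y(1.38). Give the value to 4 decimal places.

1.7062

RK4: k1 = f(t_n, y_n); k2 = f(t_n + h/2, y_n + (h/2)·k1); k3 = f(t_n + h/2, y_n + (h/2)·k2); k4 = f(t_n + h, y_n + h·k3); y_{n+1} = y_n + (h/6)·(k1 + 2k2 + 2k3 + k4).
t=1.000000, y=0.600000:
  k1 = f(1.000000, 0.600000) = 1.836000
  k2 = f(1.095000, 0.774420) = 2.273466
  k3 = f(1.095000, 0.815979) = 2.327909
  k4 = f(1.190000, 1.042303) = 2.852322
  y ← 0.600000 + (0.19/6)·(k1 + 2k2 + 2k3 + k4) = 1.039884
t=1.190000, y=1.039884:
  k1 = f(1.190000, 1.039884) = 2.849153
  k2 = f(1.285000, 1.310554) = 3.450611
  k3 = f(1.285000, 1.367692) = 3.525463
  k4 = f(1.380000, 1.709722) = 4.239356
  y ← 1.039884 + (0.19/6)·(k1 + 2k2 + 2k3 + k4) = 1.706171
y(1.38) ≈ 1.7062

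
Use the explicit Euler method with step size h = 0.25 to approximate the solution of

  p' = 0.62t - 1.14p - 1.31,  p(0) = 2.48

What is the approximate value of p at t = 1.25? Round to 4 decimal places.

-0.1791

Euler: p_{n+1} = p_n + h·f(t_n, p_n).
t=0.000000, p=2.480000: f=-4.137200 → p ← 2.480000 + 0.25·(-4.137200) = 1.445700
t=0.250000, p=1.445700: f=-2.803098 → p ← 1.445700 + 0.25·(-2.803098) = 0.744926
t=0.500000, p=0.744926: f=-1.849215 → p ← 0.744926 + 0.25·(-1.849215) = 0.282622
t=0.750000, p=0.282622: f=-1.167189 → p ← 0.282622 + 0.25·(-1.167189) = -0.009175
t=1.000000, p=-0.009175: f=-0.679540 → p ← -0.009175 + 0.25·(-0.679540) = -0.179060
p(1.25) ≈ -0.1791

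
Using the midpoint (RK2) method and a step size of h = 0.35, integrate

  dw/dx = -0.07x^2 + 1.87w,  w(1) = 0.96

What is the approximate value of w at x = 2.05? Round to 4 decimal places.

5.8752

Midpoint: k1 = f(x_n, w_n); k2 = f(x_n + h/2, w_n + (h/2)·k1); w_{n+1} = w_n + h·k2.
x=1.000000, w=0.960000:
  k1 = f(1.000000, 0.960000) = 1.725200
  k2 = f(1.175000, 1.261910) = 2.263128
  w ← 0.960000 + 0.35·2.263128 = 1.752095
x=1.350000, w=1.752095:
  k1 = f(1.350000, 1.752095) = 3.148842
  k2 = f(1.525000, 2.303142) = 4.144082
  w ← 1.752095 + 0.35·4.144082 = 3.202524
x=1.700000, w=3.202524:
  k1 = f(1.700000, 3.202524) = 5.786419
  k2 = f(1.875000, 4.215147) = 7.636231
  w ← 3.202524 + 0.35·7.636231 = 5.875204
w(2.05) ≈ 5.8752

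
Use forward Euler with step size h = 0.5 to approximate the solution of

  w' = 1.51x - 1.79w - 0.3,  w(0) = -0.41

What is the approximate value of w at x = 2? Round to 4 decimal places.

Euler: w_{n+1} = w_n + h·f(x_n, w_n).
x=0.000000, w=-0.410000: f=0.433900 → w ← -0.410000 + 0.5·0.433900 = -0.193050
x=0.500000, w=-0.193050: f=0.800559 → w ← -0.193050 + 0.5·0.800559 = 0.207230
x=1.000000, w=0.207230: f=0.839059 → w ← 0.207230 + 0.5·0.839059 = 0.626759
x=1.500000, w=0.626759: f=0.843101 → w ← 0.626759 + 0.5·0.843101 = 1.048310
w(2) ≈ 1.0483

1.0483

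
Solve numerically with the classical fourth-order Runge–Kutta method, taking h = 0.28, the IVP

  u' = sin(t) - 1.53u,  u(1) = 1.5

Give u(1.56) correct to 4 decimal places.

0.9967

RK4: k1 = f(t_n, u_n); k2 = f(t_n + h/2, u_n + (h/2)·k1); k3 = f(t_n + h/2, u_n + (h/2)·k2); k4 = f(t_n + h, u_n + h·k3); u_{n+1} = u_n + (h/6)·(k1 + 2k2 + 2k3 + k4).
t=1.000000, u=1.500000:
  k1 = f(1.000000, 1.500000) = -1.453529
  k2 = f(1.140000, 1.296506) = -1.075021
  k3 = f(1.140000, 1.349497) = -1.156097
  k4 = f(1.280000, 1.176293) = -0.841712
  u ← 1.500000 + (0.28/6)·(k1 + 2k2 + 2k3 + k4) = 1.184651
t=1.280000, u=1.184651:
  k1 = f(1.280000, 1.184651) = -0.854500
  k2 = f(1.420000, 1.065021) = -0.640830
  k3 = f(1.420000, 1.094935) = -0.686599
  k4 = f(1.560000, 0.992404) = -0.518436
  u ← 1.184651 + (0.28/6)·(k1 + 2k2 + 2k3 + k4) = 0.996687
u(1.56) ≈ 0.9967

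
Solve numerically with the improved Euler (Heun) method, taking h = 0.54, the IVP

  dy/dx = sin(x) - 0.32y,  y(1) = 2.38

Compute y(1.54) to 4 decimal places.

Heun: k1 = f(x_n, y_n); k2 = f(x_n + h, y_n + h·k1); y_{n+1} = y_n + (h/2)·(k1 + k2).
x=1.000000, y=2.380000:
  k1 = f(1.000000, 2.380000) = 0.079871
  k2 = f(1.540000, 2.423130) = 0.224124
  y ← 2.380000 + (0.54/2)·(0.079871 + 0.224124) = 2.462079
y(1.54) ≈ 2.4621

2.4621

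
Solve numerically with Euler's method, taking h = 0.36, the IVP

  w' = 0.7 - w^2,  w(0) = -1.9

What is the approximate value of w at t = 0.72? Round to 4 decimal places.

Euler: w_{n+1} = w_n + h·f(t_n, w_n).
t=0.000000, w=-1.900000: f=-2.910000 → w ← -1.900000 + 0.36·(-2.910000) = -2.947600
t=0.360000, w=-2.947600: f=-7.988346 → w ← -2.947600 + 0.36·(-7.988346) = -5.823404
w(0.72) ≈ -5.8234

-5.8234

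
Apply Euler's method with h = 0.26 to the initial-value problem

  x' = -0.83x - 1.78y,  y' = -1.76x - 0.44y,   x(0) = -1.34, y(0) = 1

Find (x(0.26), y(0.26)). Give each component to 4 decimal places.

Euler on (x,y): x_{n+1} = x_n + h·x', y_{n+1} = y_n + h·y'.
0.000000: (-1.340000, 1.000000); f=(-0.667800, 1.918400) → (-1.513628, 1.498784)
(x(0.26), y(0.26)) ≈ (-1.5136, 1.4988)

-1.5136, 1.4988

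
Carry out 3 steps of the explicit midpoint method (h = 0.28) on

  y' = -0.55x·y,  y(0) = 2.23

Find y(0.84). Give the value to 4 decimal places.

Midpoint: k1 = f(x_n, y_n); k2 = f(x_n + h/2, y_n + (h/2)·k1); y_{n+1} = y_n + h·k2.
x=0.000000, y=2.230000:
  k1 = f(0.000000, 2.230000) = 0.000000
  k2 = f(0.140000, 2.230000) = -0.171710
  y ← 2.230000 + 0.28·(-0.171710) = 2.181921
x=0.280000, y=2.181921:
  k1 = f(0.280000, 2.181921) = -0.336016
  k2 = f(0.420000, 2.134879) = -0.493157
  y ← 2.181921 + 0.28·(-0.493157) = 2.043837
x=0.560000, y=2.043837:
  k1 = f(0.560000, 2.043837) = -0.629502
  k2 = f(0.700000, 1.955707) = -0.752947
  y ← 2.043837 + 0.28·(-0.752947) = 1.833012
y(0.84) ≈ 1.8330

1.8330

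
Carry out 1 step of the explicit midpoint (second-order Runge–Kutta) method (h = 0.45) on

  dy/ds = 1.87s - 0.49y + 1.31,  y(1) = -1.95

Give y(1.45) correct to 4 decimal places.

Midpoint: k1 = f(s_n, y_n); k2 = f(s_n + h/2, y_n + (h/2)·k1); y_{n+1} = y_n + h·k2.
s=1.000000, y=-1.950000:
  k1 = f(1.000000, -1.950000) = 4.135500
  k2 = f(1.225000, -1.019512) = 4.100311
  y ← -1.950000 + 0.45·4.100311 = -0.104860
y(1.45) ≈ -0.1049

-0.1049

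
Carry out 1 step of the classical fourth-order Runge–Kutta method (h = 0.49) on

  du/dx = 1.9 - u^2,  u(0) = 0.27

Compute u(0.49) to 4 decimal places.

0.9655

RK4: k1 = f(x_n, u_n); k2 = f(x_n + h/2, u_n + (h/2)·k1); k3 = f(x_n + h/2, u_n + (h/2)·k2); k4 = f(x_n + h, u_n + h·k3); u_{n+1} = u_n + (h/6)·(k1 + 2k2 + 2k3 + k4).
x=0.000000, u=0.270000:
  k1 = f(0.000000, 0.270000) = 1.827100
  k2 = f(0.245000, 0.717639) = 1.384994
  k3 = f(0.245000, 0.609323) = 1.528725
  k4 = f(0.490000, 1.019075) = 0.861486
  u ← 0.270000 + (0.49/6)·(k1 + 2k2 + 2k3 + k4) = 0.965475
u(0.49) ≈ 0.9655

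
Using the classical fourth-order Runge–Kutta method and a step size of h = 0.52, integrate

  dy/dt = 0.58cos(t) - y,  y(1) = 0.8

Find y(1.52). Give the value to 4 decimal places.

0.5417

RK4: k1 = f(t_n, y_n); k2 = f(t_n + h/2, y_n + (h/2)·k1); k3 = f(t_n + h/2, y_n + (h/2)·k2); k4 = f(t_n + h, y_n + h·k3); y_{n+1} = y_n + (h/6)·(k1 + 2k2 + 2k3 + k4).
t=1.000000, y=0.800000:
  k1 = f(1.000000, 0.800000) = -0.486625
  k2 = f(1.260000, 0.673478) = -0.496104
  k3 = f(1.260000, 0.671013) = -0.493639
  k4 = f(1.520000, 0.543308) = -0.513858
  y ← 0.800000 + (0.52/6)·(k1 + 2k2 + 2k3 + k4) = 0.541736
y(1.52) ≈ 0.5417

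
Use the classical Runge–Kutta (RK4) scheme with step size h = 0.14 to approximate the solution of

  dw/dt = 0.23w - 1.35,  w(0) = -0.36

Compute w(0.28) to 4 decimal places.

RK4: k1 = f(t_n, w_n); k2 = f(t_n + h/2, w_n + (h/2)·k1); k3 = f(t_n + h/2, w_n + (h/2)·k2); k4 = f(t_n + h, w_n + h·k3); w_{n+1} = w_n + (h/6)·(k1 + 2k2 + 2k3 + k4).
t=0.000000, w=-0.360000:
  k1 = f(0.000000, -0.360000) = -1.432800
  k2 = f(0.070000, -0.460296) = -1.455868
  k3 = f(0.070000, -0.461911) = -1.456239
  k4 = f(0.140000, -0.563874) = -1.479691
  w ← -0.360000 + (0.14/6)·(k1 + 2k2 + 2k3 + k4) = -0.563856
t=0.140000, w=-0.563856:
  k1 = f(0.140000, -0.563856) = -1.479687
  k2 = f(0.210000, -0.667435) = -1.503510
  k3 = f(0.210000, -0.669102) = -1.503893
  k4 = f(0.280000, -0.774402) = -1.528112
  w ← -0.563856 + (0.14/6)·(k1 + 2k2 + 2k3 + k4) = -0.774384
w(0.28) ≈ -0.7744

-0.7744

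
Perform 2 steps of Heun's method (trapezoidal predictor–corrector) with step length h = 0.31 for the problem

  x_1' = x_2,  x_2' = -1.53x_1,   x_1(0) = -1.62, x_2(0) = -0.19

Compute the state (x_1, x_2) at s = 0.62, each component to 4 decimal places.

Heun on (x_1,x_2): k1 = f(s_n, state_n); k2 = f(s_n + h, state_n + h·k1); state_{n+1} = state_n + (h/2)·(k1 + k2).
0.000000: (-1.620000, -0.190000)
  k1 = (-0.190000, 2.478600)
  predictor → (-1.678900, 0.578366)
  k2 = (0.578366, 2.568717)
  → (-1.559803, 0.592334)
0.310000: (-1.559803, 0.592334)
  k1 = (0.592334, 2.386499)
  predictor → (-1.376180, 1.332149)
  k2 = (1.332149, 2.105555)
  → (-1.261508, 1.288602)
(x_1(0.62), x_2(0.62)) ≈ (-1.2615, 1.2886)

-1.2615, 1.2886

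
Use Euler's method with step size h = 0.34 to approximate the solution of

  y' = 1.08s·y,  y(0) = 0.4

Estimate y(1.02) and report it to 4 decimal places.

Euler: y_{n+1} = y_n + h·f(s_n, y_n).
s=0.000000, y=0.400000: f=0.000000 → y ← 0.400000 + 0.34·0.000000 = 0.400000
s=0.340000, y=0.400000: f=0.146880 → y ← 0.400000 + 0.34·0.146880 = 0.449939
s=0.680000, y=0.449939: f=0.330435 → y ← 0.449939 + 0.34·0.330435 = 0.562287
y(1.02) ≈ 0.5623

0.5623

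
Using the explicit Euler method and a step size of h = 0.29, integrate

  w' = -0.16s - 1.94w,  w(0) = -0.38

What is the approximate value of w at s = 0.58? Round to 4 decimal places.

-0.0862

Euler: w_{n+1} = w_n + h·f(s_n, w_n).
s=0.000000, w=-0.380000: f=0.737200 → w ← -0.380000 + 0.29·0.737200 = -0.166212
s=0.290000, w=-0.166212: f=0.276051 → w ← -0.166212 + 0.29·0.276051 = -0.086157
w(0.58) ≈ -0.0862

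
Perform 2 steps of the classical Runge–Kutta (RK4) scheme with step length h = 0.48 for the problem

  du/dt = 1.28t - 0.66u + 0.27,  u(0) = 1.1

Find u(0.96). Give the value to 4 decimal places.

RK4: k1 = f(t_n, u_n); k2 = f(t_n + h/2, u_n + (h/2)·k1); k3 = f(t_n + h/2, u_n + (h/2)·k2); k4 = f(t_n + h, u_n + h·k3); u_{n+1} = u_n + (h/6)·(k1 + 2k2 + 2k3 + k4).
t=0.000000, u=1.100000:
  k1 = f(0.000000, 1.100000) = -0.456000
  k2 = f(0.240000, 0.990560) = -0.076570
  k3 = f(0.240000, 1.081623) = -0.136671
  k4 = f(0.480000, 1.034398) = 0.201697
  u ← 1.100000 + (0.48/6)·(k1 + 2k2 + 2k3 + k4) = 1.045537
t=0.480000, u=1.045537:
  k1 = f(0.480000, 1.045537) = 0.194345
  k2 = f(0.720000, 1.092180) = 0.470761
  k3 = f(0.720000, 1.158520) = 0.426977
  k4 = f(0.960000, 1.250486) = 0.673479
  u ← 1.045537 + (0.48/6)·(k1 + 2k2 + 2k3 + k4) = 1.258601
u(0.96) ≈ 1.2586

1.2586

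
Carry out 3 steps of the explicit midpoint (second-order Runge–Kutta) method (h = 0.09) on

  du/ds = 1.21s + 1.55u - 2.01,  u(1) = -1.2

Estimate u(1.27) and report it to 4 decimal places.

-2.0386

Midpoint: k1 = f(s_n, u_n); k2 = f(s_n + h/2, u_n + (h/2)·k1); u_{n+1} = u_n + h·k2.
s=1.000000, u=-1.200000:
  k1 = f(1.000000, -1.200000) = -2.660000
  k2 = f(1.045000, -1.319700) = -2.791085
  u ← -1.200000 + 0.09·(-2.791085) = -1.451198
s=1.090000, u=-1.451198:
  k1 = f(1.090000, -1.451198) = -2.940456
  k2 = f(1.135000, -1.583518) = -3.091103
  u ← -1.451198 + 0.09·(-3.091103) = -1.729397
s=1.180000, u=-1.729397:
  k1 = f(1.180000, -1.729397) = -3.262765
  k2 = f(1.225000, -1.876221) = -3.435893
  u ← -1.729397 + 0.09·(-3.435893) = -2.038627
u(1.27) ≈ -2.0386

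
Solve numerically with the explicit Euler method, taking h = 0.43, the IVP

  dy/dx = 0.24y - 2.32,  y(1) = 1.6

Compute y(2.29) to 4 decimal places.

Euler: y_{n+1} = y_n + h·f(x_n, y_n).
x=1.000000, y=1.600000: f=-1.936000 → y ← 1.600000 + 0.43·(-1.936000) = 0.767520
x=1.430000, y=0.767520: f=-2.135795 → y ← 0.767520 + 0.43·(-2.135795) = -0.150872
x=1.860000, y=-0.150872: f=-2.356209 → y ← -0.150872 + 0.43·(-2.356209) = -1.164042
y(2.29) ≈ -1.1640

-1.1640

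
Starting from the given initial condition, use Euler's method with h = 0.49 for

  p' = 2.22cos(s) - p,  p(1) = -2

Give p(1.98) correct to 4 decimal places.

Euler: p_{n+1} = p_n + h·f(s_n, p_n).
s=1.000000, p=-2.000000: f=3.199471 → p ← -2.000000 + 0.49·3.199471 = -0.432259
s=1.490000, p=-0.432259: f=0.611432 → p ← -0.432259 + 0.49·0.611432 = -0.132658
p(1.98) ≈ -0.1327

-0.1327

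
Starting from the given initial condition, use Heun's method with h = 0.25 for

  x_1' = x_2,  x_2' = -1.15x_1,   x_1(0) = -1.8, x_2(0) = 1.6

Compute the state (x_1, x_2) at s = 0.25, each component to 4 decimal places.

-1.3353, 2.0600

Heun on (x_1,x_2): k1 = f(s_n, state_n); k2 = f(s_n + h, state_n + h·k1); state_{n+1} = state_n + (h/2)·(k1 + k2).
0.000000: (-1.800000, 1.600000)
  k1 = (1.600000, 2.070000)
  predictor → (-1.400000, 2.117500)
  k2 = (2.117500, 1.610000)
  → (-1.335313, 2.060000)
(x_1(0.25), x_2(0.25)) ≈ (-1.3353, 2.0600)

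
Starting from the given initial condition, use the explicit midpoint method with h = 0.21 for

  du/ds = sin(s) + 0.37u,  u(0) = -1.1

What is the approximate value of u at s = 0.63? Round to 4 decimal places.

-1.1820

Midpoint: k1 = f(s_n, u_n); k2 = f(s_n + h/2, u_n + (h/2)·k1); u_{n+1} = u_n + h·k2.
s=0.000000, u=-1.100000:
  k1 = f(0.000000, -1.100000) = -0.407000
  k2 = f(0.105000, -1.142735) = -0.318005
  u ← -1.100000 + 0.21·(-0.318005) = -1.166781
s=0.210000, u=-1.166781:
  k1 = f(0.210000, -1.166781) = -0.223249
  k2 = f(0.315000, -1.190222) = -0.130566
  u ← -1.166781 + 0.21·(-0.130566) = -1.194200
s=0.420000, u=-1.194200:
  k1 = f(0.420000, -1.194200) = -0.034093
  k2 = f(0.525000, -1.197780) = 0.058035
  u ← -1.194200 + 0.21·0.058035 = -1.182013
u(0.63) ≈ -1.1820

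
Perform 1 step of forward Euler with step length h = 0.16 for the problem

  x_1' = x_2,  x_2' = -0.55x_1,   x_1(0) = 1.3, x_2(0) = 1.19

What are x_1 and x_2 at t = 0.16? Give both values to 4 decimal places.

1.4904, 1.0756

Euler on (x_1,x_2): x_1_{n+1} = x_1_n + h·x_1', x_2_{n+1} = x_2_n + h·x_2'.
0.000000: (1.300000, 1.190000); f=(1.190000, -0.715000) → (1.490400, 1.075600)
(x_1(0.16), x_2(0.16)) ≈ (1.4904, 1.0756)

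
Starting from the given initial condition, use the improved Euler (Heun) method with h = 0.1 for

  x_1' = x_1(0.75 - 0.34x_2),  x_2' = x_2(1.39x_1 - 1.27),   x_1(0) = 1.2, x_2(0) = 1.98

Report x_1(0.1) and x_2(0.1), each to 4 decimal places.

1.2076, 2.0617

Heun on (x_1,x_2): k1 = f(t_n, state_n); k2 = f(t_n + h, state_n + h·k1); state_{n+1} = state_n + (h/2)·(k1 + k2).
0.000000: (1.200000, 1.980000)
  k1 = (0.092160, 0.788040)
  predictor → (1.209216, 2.058804)
  k2 = (0.060469, 0.845778)
  → (1.207631, 2.061691)
(x_1(0.1), x_2(0.1)) ≈ (1.2076, 2.0617)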